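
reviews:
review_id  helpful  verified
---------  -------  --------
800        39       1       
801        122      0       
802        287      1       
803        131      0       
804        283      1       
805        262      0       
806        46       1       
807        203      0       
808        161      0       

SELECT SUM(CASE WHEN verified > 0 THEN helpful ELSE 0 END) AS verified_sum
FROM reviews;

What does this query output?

review_id=800: ✓ → 39
review_id=801: ✗
review_id=802: ✓ → 287
review_id=803: ✗
review_id=804: ✓ → 283
review_id=805: ✗
review_id=806: ✓ → 46
review_id=807: ✗
review_id=808: ✗
verified_sum = 39 + 287 + 283 + 46 = 655

655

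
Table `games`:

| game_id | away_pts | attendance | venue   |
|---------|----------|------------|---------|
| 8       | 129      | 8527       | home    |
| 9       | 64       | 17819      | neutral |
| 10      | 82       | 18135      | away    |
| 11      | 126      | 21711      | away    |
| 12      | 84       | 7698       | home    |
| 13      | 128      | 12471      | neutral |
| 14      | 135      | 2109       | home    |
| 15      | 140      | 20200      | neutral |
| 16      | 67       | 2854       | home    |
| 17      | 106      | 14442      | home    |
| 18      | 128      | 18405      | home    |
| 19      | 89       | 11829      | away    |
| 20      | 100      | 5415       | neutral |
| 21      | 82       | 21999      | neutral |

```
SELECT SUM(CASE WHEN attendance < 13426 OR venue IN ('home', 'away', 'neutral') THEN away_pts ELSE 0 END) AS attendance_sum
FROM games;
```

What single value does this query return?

1460

game_id=8: ✓ → 129
game_id=9: ✓ → 64
game_id=10: ✓ → 82
game_id=11: ✓ → 126
game_id=12: ✓ → 84
game_id=13: ✓ → 128
game_id=14: ✓ → 135
game_id=15: ✓ → 140
game_id=16: ✓ → 67
game_id=17: ✓ → 106
game_id=18: ✓ → 128
game_id=19: ✓ → 89
game_id=20: ✓ → 100
game_id=21: ✓ → 82
attendance_sum = 129 + 64 + 82 + 126 + 84 + 128 + 135 + 140 + 67 + 106 + 128 + 89 + 100 + 82 = 1460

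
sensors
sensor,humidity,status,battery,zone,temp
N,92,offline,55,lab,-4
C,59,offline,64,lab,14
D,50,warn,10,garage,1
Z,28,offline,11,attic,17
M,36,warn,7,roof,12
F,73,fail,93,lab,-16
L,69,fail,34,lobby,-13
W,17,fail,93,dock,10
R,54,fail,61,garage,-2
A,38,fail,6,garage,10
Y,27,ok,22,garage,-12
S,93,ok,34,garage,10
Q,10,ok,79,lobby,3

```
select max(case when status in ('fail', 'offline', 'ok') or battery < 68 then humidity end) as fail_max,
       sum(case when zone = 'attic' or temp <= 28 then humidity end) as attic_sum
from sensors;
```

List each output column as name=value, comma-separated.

fail_max=93, attic_sum=646

[fail_max: status in ('fail', 'offline', 'ok') or battery < 68]
sensor=N: ✓ → 92
sensor=C: ✓ → 59
sensor=D: ✓ → 50
sensor=Z: ✓ → 28
sensor=M: ✓ → 36
sensor=F: ✓ → 73
sensor=L: ✓ → 69
sensor=W: ✓ → 17
sensor=R: ✓ → 54
sensor=A: ✓ → 38
sensor=Y: ✓ → 27
sensor=S: ✓ → 93
sensor=Q: ✓ → 10
fail_max = MAX(92, 59, 50, 28, 36, 73, 69, 17, 54, 38, 27, 93, 10) = 93
—
[attic_sum: zone = 'attic' or temp <= 28]
sensor=N: ✓ → 92
sensor=C: ✓ → 59
sensor=D: ✓ → 50
sensor=Z: ✓ → 28
sensor=M: ✓ → 36
sensor=F: ✓ → 73
sensor=L: ✓ → 69
sensor=W: ✓ → 17
sensor=R: ✓ → 54
sensor=A: ✓ → 38
sensor=Y: ✓ → 27
sensor=S: ✓ → 93
sensor=Q: ✓ → 10
attic_sum = 92 + 59 + 50 + 28 + 36 + 73 + 69 + 17 + 54 + 38 + 27 + 93 + 10 = 646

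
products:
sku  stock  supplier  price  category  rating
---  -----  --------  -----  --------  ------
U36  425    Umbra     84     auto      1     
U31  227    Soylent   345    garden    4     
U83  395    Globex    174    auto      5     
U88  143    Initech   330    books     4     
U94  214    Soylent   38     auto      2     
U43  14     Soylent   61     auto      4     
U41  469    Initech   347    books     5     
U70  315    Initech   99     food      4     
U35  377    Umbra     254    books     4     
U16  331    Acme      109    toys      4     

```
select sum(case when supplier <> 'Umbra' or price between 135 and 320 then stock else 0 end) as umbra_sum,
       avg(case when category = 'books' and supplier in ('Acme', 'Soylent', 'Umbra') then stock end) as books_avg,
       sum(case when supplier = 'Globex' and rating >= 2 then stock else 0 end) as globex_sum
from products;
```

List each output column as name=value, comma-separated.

umbra_sum=2485, books_avg=377, globex_sum=395

[umbra_sum: supplier <> 'Umbra' or price between 135 and 320]
sku=U36: ✗
sku=U31: ✓ → 227
sku=U83: ✓ → 395
sku=U88: ✓ → 143
sku=U94: ✓ → 214
sku=U43: ✓ → 14
sku=U41: ✓ → 469
sku=U70: ✓ → 315
sku=U35: ✓ → 377
sku=U16: ✓ → 331
umbra_sum = 227 + 395 + 143 + 214 + 14 + 469 + 315 + 377 + 331 = 2485
—
[books_avg: category = 'books' and supplier in ('Acme', 'Soylent', 'Umbra')]
sku=U36: ✗
sku=U31: ✗
sku=U83: ✗
sku=U88: ✗
sku=U94: ✗
sku=U43: ✗
sku=U41: ✗
sku=U70: ✗
sku=U35: ✓ → 377
sku=U16: ✗
books_avg = 377
—
[globex_sum: supplier = 'Globex' and rating >= 2]
sku=U36: ✗
sku=U31: ✗
sku=U83: ✓ → 395
sku=U88: ✗
sku=U94: ✗
sku=U43: ✗
sku=U41: ✗
sku=U70: ✗
sku=U35: ✗
sku=U16: ✗
globex_sum = 395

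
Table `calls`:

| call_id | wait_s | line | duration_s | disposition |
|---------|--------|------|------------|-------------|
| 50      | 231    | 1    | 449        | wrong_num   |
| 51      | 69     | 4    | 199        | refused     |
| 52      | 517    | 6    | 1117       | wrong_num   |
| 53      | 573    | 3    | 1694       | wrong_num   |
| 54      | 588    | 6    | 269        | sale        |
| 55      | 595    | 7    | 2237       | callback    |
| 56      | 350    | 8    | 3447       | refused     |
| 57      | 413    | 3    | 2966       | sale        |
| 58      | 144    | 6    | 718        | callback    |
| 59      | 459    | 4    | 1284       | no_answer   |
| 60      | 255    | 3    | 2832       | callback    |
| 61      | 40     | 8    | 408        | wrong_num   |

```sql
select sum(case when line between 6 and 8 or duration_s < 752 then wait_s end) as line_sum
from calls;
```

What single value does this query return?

2534

call_id=50: ✓ → 231
call_id=51: ✓ → 69
call_id=52: ✓ → 517
call_id=53: ✗
call_id=54: ✓ → 588
call_id=55: ✓ → 595
call_id=56: ✓ → 350
call_id=57: ✗
call_id=58: ✓ → 144
call_id=59: ✗
call_id=60: ✗
call_id=61: ✓ → 40
line_sum = 231 + 69 + 517 + 588 + 595 + 350 + 144 + 40 = 2534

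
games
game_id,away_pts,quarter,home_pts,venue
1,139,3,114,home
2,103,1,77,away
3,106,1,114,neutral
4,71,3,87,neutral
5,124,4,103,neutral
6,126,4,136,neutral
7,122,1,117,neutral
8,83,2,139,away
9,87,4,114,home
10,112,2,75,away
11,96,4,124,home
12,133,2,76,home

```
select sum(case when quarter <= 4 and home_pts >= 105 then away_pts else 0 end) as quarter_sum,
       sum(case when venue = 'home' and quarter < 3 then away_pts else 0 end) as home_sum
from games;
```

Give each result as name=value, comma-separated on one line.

quarter_sum=759, home_sum=133

[quarter_sum: quarter <= 4 and home_pts >= 105]
game_id=1: ✓ → 139
game_id=2: ✗
game_id=3: ✓ → 106
game_id=4: ✗
game_id=5: ✗
game_id=6: ✓ → 126
game_id=7: ✓ → 122
game_id=8: ✓ → 83
game_id=9: ✓ → 87
game_id=10: ✗
game_id=11: ✓ → 96
game_id=12: ✗
quarter_sum = 139 + 106 + 126 + 122 + 83 + 87 + 96 = 759
—
[home_sum: venue = 'home' and quarter < 3]
game_id=1: ✗
game_id=2: ✗
game_id=3: ✗
game_id=4: ✗
game_id=5: ✗
game_id=6: ✗
game_id=7: ✗
game_id=8: ✗
game_id=9: ✗
game_id=10: ✗
game_id=11: ✗
game_id=12: ✓ → 133
home_sum = 133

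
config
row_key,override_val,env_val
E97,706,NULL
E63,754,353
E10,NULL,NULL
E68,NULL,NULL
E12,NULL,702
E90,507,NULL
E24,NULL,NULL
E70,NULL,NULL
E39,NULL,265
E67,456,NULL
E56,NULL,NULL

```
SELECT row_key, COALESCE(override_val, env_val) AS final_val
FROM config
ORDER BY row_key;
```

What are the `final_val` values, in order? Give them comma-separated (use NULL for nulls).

row_key=E10: override_val=NULL, env_val=NULL (all NULL) → NULL
row_key=E12: override_val=NULL, env_val=702 → 702
row_key=E24: override_val=NULL, env_val=NULL (all NULL) → NULL
row_key=E39: override_val=NULL, env_val=265 → 265
row_key=E56: override_val=NULL, env_val=NULL (all NULL) → NULL
row_key=E63: override_val=754 → 754
row_key=E67: override_val=456 → 456
row_key=E68: override_val=NULL, env_val=NULL (all NULL) → NULL
row_key=E70: override_val=NULL, env_val=NULL (all NULL) → NULL
row_key=E90: override_val=507 → 507
row_key=E97: override_val=706 → 706

NULL, 702, NULL, 265, NULL, 754, 456, NULL, NULL, 507, 706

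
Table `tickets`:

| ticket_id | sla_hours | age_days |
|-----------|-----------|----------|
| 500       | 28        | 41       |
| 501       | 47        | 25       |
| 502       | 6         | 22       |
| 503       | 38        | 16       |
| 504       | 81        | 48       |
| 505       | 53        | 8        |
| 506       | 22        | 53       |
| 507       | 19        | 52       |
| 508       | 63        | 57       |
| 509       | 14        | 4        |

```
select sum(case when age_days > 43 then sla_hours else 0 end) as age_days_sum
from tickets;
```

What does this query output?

ticket_id=500: ✗
ticket_id=501: ✗
ticket_id=502: ✗
ticket_id=503: ✗
ticket_id=504: ✓ → 81
ticket_id=505: ✗
ticket_id=506: ✓ → 22
ticket_id=507: ✓ → 19
ticket_id=508: ✓ → 63
ticket_id=509: ✗
age_days_sum = 81 + 22 + 19 + 63 = 185

185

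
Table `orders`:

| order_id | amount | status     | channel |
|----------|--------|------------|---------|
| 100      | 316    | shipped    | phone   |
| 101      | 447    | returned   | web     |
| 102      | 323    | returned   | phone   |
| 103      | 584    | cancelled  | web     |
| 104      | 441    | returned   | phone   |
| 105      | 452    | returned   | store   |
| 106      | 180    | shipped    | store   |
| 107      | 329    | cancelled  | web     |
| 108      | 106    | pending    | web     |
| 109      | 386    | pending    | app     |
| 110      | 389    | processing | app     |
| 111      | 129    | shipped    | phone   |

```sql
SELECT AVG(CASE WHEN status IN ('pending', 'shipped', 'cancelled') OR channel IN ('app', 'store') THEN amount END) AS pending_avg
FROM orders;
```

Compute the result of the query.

order_id=100: ✓ → 316
order_id=101: ✗
order_id=102: ✗
order_id=103: ✓ → 584
order_id=104: ✗
order_id=105: ✓ → 452
order_id=106: ✓ → 180
order_id=107: ✓ → 329
order_id=108: ✓ → 106
order_id=109: ✓ → 386
order_id=110: ✓ → 389
order_id=111: ✓ → 129
pending_avg = (316 + 584 + 452 + 180 + 329 + 106 + 386 + 389 + 129) / 9 = 319

319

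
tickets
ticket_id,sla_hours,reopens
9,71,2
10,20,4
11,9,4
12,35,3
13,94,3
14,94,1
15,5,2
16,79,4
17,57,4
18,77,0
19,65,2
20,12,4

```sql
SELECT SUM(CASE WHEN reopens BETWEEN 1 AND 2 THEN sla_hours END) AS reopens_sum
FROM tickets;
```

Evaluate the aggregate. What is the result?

235

ticket_id=9: ✓ → 71
ticket_id=10: ✗
ticket_id=11: ✗
ticket_id=12: ✗
ticket_id=13: ✗
ticket_id=14: ✓ → 94
ticket_id=15: ✓ → 5
ticket_id=16: ✗
ticket_id=17: ✗
ticket_id=18: ✗
ticket_id=19: ✓ → 65
ticket_id=20: ✗
reopens_sum = 71 + 94 + 5 + 65 = 235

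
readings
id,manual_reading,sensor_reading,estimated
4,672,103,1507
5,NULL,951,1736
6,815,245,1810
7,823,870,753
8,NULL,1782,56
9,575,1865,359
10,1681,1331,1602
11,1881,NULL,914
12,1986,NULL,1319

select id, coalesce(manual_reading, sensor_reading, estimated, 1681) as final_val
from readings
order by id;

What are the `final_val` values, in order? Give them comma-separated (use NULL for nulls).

id=4: manual_reading=672 → 672
id=5: manual_reading=NULL, sensor_reading=951 → 951
id=6: manual_reading=815 → 815
id=7: manual_reading=823 → 823
id=8: manual_reading=NULL, sensor_reading=1782 → 1782
id=9: manual_reading=575 → 575
id=10: manual_reading=1681 → 1681
id=11: manual_reading=1881 → 1881
id=12: manual_reading=1986 → 1986

672, 951, 815, 823, 1782, 575, 1681, 1881, 1986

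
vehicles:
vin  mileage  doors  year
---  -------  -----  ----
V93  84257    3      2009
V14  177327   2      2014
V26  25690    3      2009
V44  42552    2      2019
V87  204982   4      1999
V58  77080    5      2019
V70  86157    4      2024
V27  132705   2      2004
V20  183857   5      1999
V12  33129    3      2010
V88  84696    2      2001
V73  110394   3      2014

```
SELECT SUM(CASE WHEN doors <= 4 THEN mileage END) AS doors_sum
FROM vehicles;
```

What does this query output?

981889

vin=V93: ✓ → 84257
vin=V14: ✓ → 177327
vin=V26: ✓ → 25690
vin=V44: ✓ → 42552
vin=V87: ✓ → 204982
vin=V58: ✗
vin=V70: ✓ → 86157
vin=V27: ✓ → 132705
vin=V20: ✗
vin=V12: ✓ → 33129
vin=V88: ✓ → 84696
vin=V73: ✓ → 110394
doors_sum = 84257 + 177327 + 25690 + 42552 + 204982 + 86157 + 132705 + 33129 + 84696 + 110394 = 981889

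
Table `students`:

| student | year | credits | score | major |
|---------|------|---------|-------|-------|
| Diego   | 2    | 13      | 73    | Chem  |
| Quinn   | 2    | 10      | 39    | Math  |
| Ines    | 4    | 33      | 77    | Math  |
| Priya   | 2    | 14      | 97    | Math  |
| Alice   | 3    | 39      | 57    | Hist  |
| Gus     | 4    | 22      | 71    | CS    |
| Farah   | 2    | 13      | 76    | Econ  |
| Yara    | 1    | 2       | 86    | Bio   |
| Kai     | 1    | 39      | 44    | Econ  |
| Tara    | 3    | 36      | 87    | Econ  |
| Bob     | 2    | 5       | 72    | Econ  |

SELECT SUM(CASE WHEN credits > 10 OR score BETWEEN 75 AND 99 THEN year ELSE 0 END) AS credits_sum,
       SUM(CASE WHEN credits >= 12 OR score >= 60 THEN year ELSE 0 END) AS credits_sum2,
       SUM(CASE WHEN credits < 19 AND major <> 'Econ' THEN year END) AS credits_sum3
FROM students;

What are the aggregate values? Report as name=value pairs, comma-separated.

[credits_sum: credits > 10 OR score BETWEEN 75 AND 99]
student=Diego: ✓ → 2
student=Quinn: ✗
student=Ines: ✓ → 4
student=Priya: ✓ → 2
student=Alice: ✓ → 3
student=Gus: ✓ → 4
student=Farah: ✓ → 2
student=Yara: ✓ → 1
student=Kai: ✓ → 1
student=Tara: ✓ → 3
student=Bob: ✗
credits_sum = 2 + 4 + 2 + 3 + 4 + 2 + 1 + 1 + 3 = 22
—
[credits_sum2: credits >= 12 OR score >= 60]
student=Diego: ✓ → 2
student=Quinn: ✗
student=Ines: ✓ → 4
student=Priya: ✓ → 2
student=Alice: ✓ → 3
student=Gus: ✓ → 4
student=Farah: ✓ → 2
student=Yara: ✓ → 1
student=Kai: ✓ → 1
student=Tara: ✓ → 3
student=Bob: ✓ → 2
credits_sum2 = 2 + 4 + 2 + 3 + 4 + 2 + 1 + 1 + 3 + 2 = 24
—
[credits_sum3: credits < 19 AND major <> 'Econ']
student=Diego: ✓ → 2
student=Quinn: ✓ → 2
student=Ines: ✗
student=Priya: ✓ → 2
student=Alice: ✗
student=Gus: ✗
student=Farah: ✗
student=Yara: ✓ → 1
student=Kai: ✗
student=Tara: ✗
student=Bob: ✗
credits_sum3 = 2 + 2 + 2 + 1 = 7

credits_sum=22, credits_sum2=24, credits_sum3=7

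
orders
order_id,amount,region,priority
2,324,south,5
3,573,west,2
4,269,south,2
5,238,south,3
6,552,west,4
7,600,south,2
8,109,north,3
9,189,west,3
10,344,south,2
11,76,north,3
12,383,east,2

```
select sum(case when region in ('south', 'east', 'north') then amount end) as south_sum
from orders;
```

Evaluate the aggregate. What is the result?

2343

order_id=2: ✓ → 324
order_id=3: ✗
order_id=4: ✓ → 269
order_id=5: ✓ → 238
order_id=6: ✗
order_id=7: ✓ → 600
order_id=8: ✓ → 109
order_id=9: ✗
order_id=10: ✓ → 344
order_id=11: ✓ → 76
order_id=12: ✓ → 383
south_sum = 324 + 269 + 238 + 600 + 109 + 344 + 76 + 383 = 2343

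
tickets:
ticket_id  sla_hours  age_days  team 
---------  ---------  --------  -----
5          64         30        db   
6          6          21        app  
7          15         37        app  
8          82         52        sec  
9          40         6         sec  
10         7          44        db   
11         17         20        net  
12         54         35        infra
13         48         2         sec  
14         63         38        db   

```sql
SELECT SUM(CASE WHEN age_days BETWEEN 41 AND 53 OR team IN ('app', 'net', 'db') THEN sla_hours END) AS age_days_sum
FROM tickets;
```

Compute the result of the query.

ticket_id=5: ✓ → 64
ticket_id=6: ✓ → 6
ticket_id=7: ✓ → 15
ticket_id=8: ✓ → 82
ticket_id=9: ✗
ticket_id=10: ✓ → 7
ticket_id=11: ✓ → 17
ticket_id=12: ✗
ticket_id=13: ✗
ticket_id=14: ✓ → 63
age_days_sum = 64 + 6 + 15 + 82 + 7 + 17 + 63 = 254

254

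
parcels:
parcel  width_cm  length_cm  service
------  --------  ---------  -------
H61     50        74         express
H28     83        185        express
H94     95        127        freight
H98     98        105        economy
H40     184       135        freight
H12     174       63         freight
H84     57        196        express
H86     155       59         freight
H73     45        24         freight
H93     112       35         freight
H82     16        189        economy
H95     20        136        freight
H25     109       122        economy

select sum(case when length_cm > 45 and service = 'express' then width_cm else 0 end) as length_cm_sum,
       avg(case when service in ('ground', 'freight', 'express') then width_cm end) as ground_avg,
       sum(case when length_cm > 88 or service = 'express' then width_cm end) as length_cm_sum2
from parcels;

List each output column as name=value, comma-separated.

[length_cm_sum: length_cm > 45 and service = 'express']
parcel=H61: ✓ → 50
parcel=H28: ✓ → 83
parcel=H94: ✗
parcel=H98: ✗
parcel=H40: ✗
parcel=H12: ✗
parcel=H84: ✓ → 57
parcel=H86: ✗
parcel=H73: ✗
parcel=H93: ✗
parcel=H82: ✗
parcel=H95: ✗
parcel=H25: ✗
length_cm_sum = 50 + 83 + 57 = 190
—
[ground_avg: service in ('ground', 'freight', 'express')]
parcel=H61: ✓ → 50
parcel=H28: ✓ → 83
parcel=H94: ✓ → 95
parcel=H98: ✗
parcel=H40: ✓ → 184
parcel=H12: ✓ → 174
parcel=H84: ✓ → 57
parcel=H86: ✓ → 155
parcel=H73: ✓ → 45
parcel=H93: ✓ → 112
parcel=H82: ✗
parcel=H95: ✓ → 20
parcel=H25: ✗
ground_avg = (50 + 83 + 95 + 184 + 174 + 57 + 155 + 45 + 112 + 20) / 10 = 97.5
—
[length_cm_sum2: length_cm > 88 or service = 'express']
parcel=H61: ✓ → 50
parcel=H28: ✓ → 83
parcel=H94: ✓ → 95
parcel=H98: ✓ → 98
parcel=H40: ✓ → 184
parcel=H12: ✗
parcel=H84: ✓ → 57
parcel=H86: ✗
parcel=H73: ✗
parcel=H93: ✗
parcel=H82: ✓ → 16
parcel=H95: ✓ → 20
parcel=H25: ✓ → 109
length_cm_sum2 = 50 + 83 + 95 + 98 + 184 + 57 + 16 + 20 + 109 = 712

length_cm_sum=190, ground_avg=97.5, length_cm_sum2=712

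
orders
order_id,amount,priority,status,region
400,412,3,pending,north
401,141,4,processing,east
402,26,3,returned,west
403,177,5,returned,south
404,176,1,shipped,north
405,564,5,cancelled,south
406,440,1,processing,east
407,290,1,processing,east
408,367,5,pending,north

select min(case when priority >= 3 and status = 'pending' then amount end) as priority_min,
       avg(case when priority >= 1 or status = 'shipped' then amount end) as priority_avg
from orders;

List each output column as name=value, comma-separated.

priority_min=367, priority_avg=288.1111111111

[priority_min: priority >= 3 and status = 'pending']
order_id=400: ✓ → 412
order_id=401: ✗
order_id=402: ✗
order_id=403: ✗
order_id=404: ✗
order_id=405: ✗
order_id=406: ✗
order_id=407: ✗
order_id=408: ✓ → 367
priority_min = MIN(412, 367) = 367
—
[priority_avg: priority >= 1 or status = 'shipped']
order_id=400: ✓ → 412
order_id=401: ✓ → 141
order_id=402: ✓ → 26
order_id=403: ✓ → 177
order_id=404: ✓ → 176
order_id=405: ✓ → 564
order_id=406: ✓ → 440
order_id=407: ✓ → 290
order_id=408: ✓ → 367
priority_avg = (412 + 141 + 26 + 177 + 176 + 564 + 440 + 290 + 367) / 9 = 288.1111111111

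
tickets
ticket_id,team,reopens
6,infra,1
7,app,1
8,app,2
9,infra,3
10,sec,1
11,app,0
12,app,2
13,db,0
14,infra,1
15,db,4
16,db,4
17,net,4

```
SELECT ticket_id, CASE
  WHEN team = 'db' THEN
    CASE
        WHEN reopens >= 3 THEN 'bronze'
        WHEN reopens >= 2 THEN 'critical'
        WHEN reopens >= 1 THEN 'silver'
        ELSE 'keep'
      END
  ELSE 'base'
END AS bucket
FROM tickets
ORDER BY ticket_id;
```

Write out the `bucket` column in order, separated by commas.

base, base, base, base, base, base, base, keep, base, bronze, bronze, base

ticket_id=6: team='infra' → outer ELSE → base
ticket_id=7: team='app' → outer ELSE → base
ticket_id=8: team='app' → outer ELSE → base
ticket_id=9: team='infra' → outer ELSE → base
ticket_id=10: team='sec' → outer ELSE → base
ticket_id=11: team='app' → outer ELSE → base
ticket_id=12: team='app' → outer ELSE → base
ticket_id=13: team='db' → inner[ELSE] → keep
ticket_id=14: team='infra' → outer ELSE → base
ticket_id=15: team='db' → inner[reopens >= 3] → bronze
ticket_id=16: team='db' → inner[reopens >= 3] → bronze
ticket_id=17: team='net' → outer ELSE → base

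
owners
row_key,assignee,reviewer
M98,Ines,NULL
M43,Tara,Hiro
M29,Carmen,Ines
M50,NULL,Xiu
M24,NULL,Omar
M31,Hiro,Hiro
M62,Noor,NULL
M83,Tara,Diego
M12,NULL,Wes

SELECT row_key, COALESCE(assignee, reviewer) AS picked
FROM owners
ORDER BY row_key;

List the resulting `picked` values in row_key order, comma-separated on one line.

row_key=M12: assignee=NULL, reviewer=Wes → Wes
row_key=M24: assignee=NULL, reviewer=Omar → Omar
row_key=M29: assignee=Carmen → Carmen
row_key=M31: assignee=Hiro → Hiro
row_key=M43: assignee=Tara → Tara
row_key=M50: assignee=NULL, reviewer=Xiu → Xiu
row_key=M62: assignee=Noor → Noor
row_key=M83: assignee=Tara → Tara
row_key=M98: assignee=Ines → Ines

Wes, Omar, Carmen, Hiro, Tara, Xiu, Noor, Tara, Ines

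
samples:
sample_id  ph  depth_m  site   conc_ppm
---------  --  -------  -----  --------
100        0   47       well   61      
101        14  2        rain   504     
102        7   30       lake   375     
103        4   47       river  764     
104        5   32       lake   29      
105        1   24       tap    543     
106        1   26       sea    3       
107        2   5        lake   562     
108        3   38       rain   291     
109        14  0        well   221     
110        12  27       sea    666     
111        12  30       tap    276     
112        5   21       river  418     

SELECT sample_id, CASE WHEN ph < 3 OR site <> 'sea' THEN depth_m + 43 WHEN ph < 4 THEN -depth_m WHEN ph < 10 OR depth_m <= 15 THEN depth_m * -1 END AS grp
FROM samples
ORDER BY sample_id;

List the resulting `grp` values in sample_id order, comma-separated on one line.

sample_id=100: ph < 3 OR site <> 'sea' → 90
sample_id=101: ph < 3 OR site <> 'sea' → 45
sample_id=102: ph < 3 OR site <> 'sea' → 73
sample_id=103: ph < 3 OR site <> 'sea' → 90
sample_id=104: ph < 3 OR site <> 'sea' → 75
sample_id=105: ph < 3 OR site <> 'sea' → 67
sample_id=106: ph < 3 OR site <> 'sea' → 69
sample_id=107: ph < 3 OR site <> 'sea' → 48
sample_id=108: ph < 3 OR site <> 'sea' → 81
sample_id=109: ph < 3 OR site <> 'sea' → 43
sample_id=110: (no match → NULL) → NULL
sample_id=111: ph < 3 OR site <> 'sea' → 73
sample_id=112: ph < 3 OR site <> 'sea' → 64

90, 45, 73, 90, 75, 67, 69, 48, 81, 43, NULL, 73, 64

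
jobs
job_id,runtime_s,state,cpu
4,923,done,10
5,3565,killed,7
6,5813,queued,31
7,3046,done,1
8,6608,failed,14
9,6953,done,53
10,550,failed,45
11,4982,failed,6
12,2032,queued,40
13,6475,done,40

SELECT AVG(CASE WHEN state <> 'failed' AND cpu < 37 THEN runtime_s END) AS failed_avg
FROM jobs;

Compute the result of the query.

job_id=4: ✓ → 923
job_id=5: ✓ → 3565
job_id=6: ✓ → 5813
job_id=7: ✓ → 3046
job_id=8: ✗
job_id=9: ✗
job_id=10: ✗
job_id=11: ✗
job_id=12: ✗
job_id=13: ✗
failed_avg = (923 + 3565 + 5813 + 3046) / 4 = 3336.75

3336.75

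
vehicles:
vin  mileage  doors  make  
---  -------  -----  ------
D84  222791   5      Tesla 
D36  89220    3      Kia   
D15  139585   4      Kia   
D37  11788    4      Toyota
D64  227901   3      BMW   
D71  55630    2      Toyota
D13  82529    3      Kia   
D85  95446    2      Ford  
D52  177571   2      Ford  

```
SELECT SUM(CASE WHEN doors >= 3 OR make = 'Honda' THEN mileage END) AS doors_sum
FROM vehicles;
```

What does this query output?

773814

vin=D84: ✓ → 222791
vin=D36: ✓ → 89220
vin=D15: ✓ → 139585
vin=D37: ✓ → 11788
vin=D64: ✓ → 227901
vin=D71: ✗
vin=D13: ✓ → 82529
vin=D85: ✗
vin=D52: ✗
doors_sum = 222791 + 89220 + 139585 + 11788 + 227901 + 82529 = 773814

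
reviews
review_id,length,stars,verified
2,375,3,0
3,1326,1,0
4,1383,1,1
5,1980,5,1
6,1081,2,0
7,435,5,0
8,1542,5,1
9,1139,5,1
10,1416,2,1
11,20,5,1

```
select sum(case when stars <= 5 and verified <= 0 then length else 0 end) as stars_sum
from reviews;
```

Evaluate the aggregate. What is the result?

3217

review_id=2: ✓ → 375
review_id=3: ✓ → 1326
review_id=4: ✗
review_id=5: ✗
review_id=6: ✓ → 1081
review_id=7: ✓ → 435
review_id=8: ✗
review_id=9: ✗
review_id=10: ✗
review_id=11: ✗
stars_sum = 375 + 1326 + 1081 + 435 = 3217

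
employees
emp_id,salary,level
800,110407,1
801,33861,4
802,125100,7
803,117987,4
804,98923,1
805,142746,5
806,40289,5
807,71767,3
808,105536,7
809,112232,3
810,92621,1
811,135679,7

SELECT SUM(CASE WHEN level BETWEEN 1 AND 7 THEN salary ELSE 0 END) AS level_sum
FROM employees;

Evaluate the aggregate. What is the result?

1187148

emp_id=800: ✓ → 110407
emp_id=801: ✓ → 33861
emp_id=802: ✓ → 125100
emp_id=803: ✓ → 117987
emp_id=804: ✓ → 98923
emp_id=805: ✓ → 142746
emp_id=806: ✓ → 40289
emp_id=807: ✓ → 71767
emp_id=808: ✓ → 105536
emp_id=809: ✓ → 112232
emp_id=810: ✓ → 92621
emp_id=811: ✓ → 135679
level_sum = 110407 + 33861 + 125100 + 117987 + 98923 + 142746 + 40289 + 71767 + 105536 + 112232 + 92621 + 135679 = 1187148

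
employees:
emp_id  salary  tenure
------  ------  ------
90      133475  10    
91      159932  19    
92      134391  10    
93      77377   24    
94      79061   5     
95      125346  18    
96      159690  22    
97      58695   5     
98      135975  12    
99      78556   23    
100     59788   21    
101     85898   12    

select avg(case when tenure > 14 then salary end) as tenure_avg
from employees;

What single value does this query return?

emp_id=90: ✗
emp_id=91: ✓ → 159932
emp_id=92: ✗
emp_id=93: ✓ → 77377
emp_id=94: ✗
emp_id=95: ✓ → 125346
emp_id=96: ✓ → 159690
emp_id=97: ✗
emp_id=98: ✗
emp_id=99: ✓ → 78556
emp_id=100: ✓ → 59788
emp_id=101: ✗
tenure_avg = (159932 + 77377 + 125346 + 159690 + 78556 + 59788) / 6 = 110114.8333333333

110114.8333333333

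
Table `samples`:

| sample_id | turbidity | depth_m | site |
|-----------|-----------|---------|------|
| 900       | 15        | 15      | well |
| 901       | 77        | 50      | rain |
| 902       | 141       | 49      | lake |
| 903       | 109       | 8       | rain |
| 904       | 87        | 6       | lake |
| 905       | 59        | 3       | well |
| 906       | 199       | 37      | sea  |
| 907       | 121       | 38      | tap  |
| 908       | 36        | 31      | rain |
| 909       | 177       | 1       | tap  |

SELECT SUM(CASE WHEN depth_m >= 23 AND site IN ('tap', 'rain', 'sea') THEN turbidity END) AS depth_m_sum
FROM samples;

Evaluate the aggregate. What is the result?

sample_id=900: ✗
sample_id=901: ✓ → 77
sample_id=902: ✗
sample_id=903: ✗
sample_id=904: ✗
sample_id=905: ✗
sample_id=906: ✓ → 199
sample_id=907: ✓ → 121
sample_id=908: ✓ → 36
sample_id=909: ✗
depth_m_sum = 77 + 199 + 121 + 36 = 433

433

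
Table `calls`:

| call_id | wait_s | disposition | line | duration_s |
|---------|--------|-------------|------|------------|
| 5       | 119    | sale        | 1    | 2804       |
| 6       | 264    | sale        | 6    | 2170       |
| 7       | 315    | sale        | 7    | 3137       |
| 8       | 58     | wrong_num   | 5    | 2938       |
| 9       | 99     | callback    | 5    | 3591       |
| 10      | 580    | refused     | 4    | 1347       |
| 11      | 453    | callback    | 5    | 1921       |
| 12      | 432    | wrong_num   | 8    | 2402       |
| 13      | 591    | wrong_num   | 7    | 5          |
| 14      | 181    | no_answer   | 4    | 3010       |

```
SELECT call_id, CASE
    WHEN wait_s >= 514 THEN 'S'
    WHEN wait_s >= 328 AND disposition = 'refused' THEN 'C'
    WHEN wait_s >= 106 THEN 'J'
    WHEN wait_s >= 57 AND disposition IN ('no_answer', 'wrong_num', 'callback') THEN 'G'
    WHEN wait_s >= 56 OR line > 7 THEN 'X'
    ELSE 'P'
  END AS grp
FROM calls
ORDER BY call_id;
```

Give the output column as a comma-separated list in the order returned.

J, J, J, G, G, S, J, J, S, J

call_id=5: wait_s >= 106 → J
call_id=6: wait_s >= 106 → J
call_id=7: wait_s >= 106 → J
call_id=8: wait_s >= 57 AND disposition IN ('no_answer', 'wrong_num', 'callback') → G
call_id=9: wait_s >= 57 AND disposition IN ('no_answer', 'wrong_num', 'callback') → G
call_id=10: wait_s >= 514 → S
call_id=11: wait_s >= 106 → J
call_id=12: wait_s >= 106 → J
call_id=13: wait_s >= 514 → S
call_id=14: wait_s >= 106 → J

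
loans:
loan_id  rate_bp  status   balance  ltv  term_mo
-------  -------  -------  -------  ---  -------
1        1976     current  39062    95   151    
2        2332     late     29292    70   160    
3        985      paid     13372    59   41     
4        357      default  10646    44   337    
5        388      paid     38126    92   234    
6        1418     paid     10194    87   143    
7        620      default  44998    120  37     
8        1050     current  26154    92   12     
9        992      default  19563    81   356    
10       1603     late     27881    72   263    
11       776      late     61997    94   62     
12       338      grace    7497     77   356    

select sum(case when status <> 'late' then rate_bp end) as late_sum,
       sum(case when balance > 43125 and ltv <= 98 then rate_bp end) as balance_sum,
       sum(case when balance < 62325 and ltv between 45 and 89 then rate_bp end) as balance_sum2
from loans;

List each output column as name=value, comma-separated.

[late_sum: status <> 'late']
loan_id=1: ✓ → 1976
loan_id=2: ✗
loan_id=3: ✓ → 985
loan_id=4: ✓ → 357
loan_id=5: ✓ → 388
loan_id=6: ✓ → 1418
loan_id=7: ✓ → 620
loan_id=8: ✓ → 1050
loan_id=9: ✓ → 992
loan_id=10: ✗
loan_id=11: ✗
loan_id=12: ✓ → 338
late_sum = 1976 + 985 + 357 + 388 + 1418 + 620 + 1050 + 992 + 338 = 8124
—
[balance_sum: balance > 43125 and ltv <= 98]
loan_id=1: ✗
loan_id=2: ✗
loan_id=3: ✗
loan_id=4: ✗
loan_id=5: ✗
loan_id=6: ✗
loan_id=7: ✗
loan_id=8: ✗
loan_id=9: ✗
loan_id=10: ✗
loan_id=11: ✓ → 776
loan_id=12: ✗
balance_sum = 776
—
[balance_sum2: balance < 62325 and ltv between 45 and 89]
loan_id=1: ✗
loan_id=2: ✓ → 2332
loan_id=3: ✓ → 985
loan_id=4: ✗
loan_id=5: ✗
loan_id=6: ✓ → 1418
loan_id=7: ✗
loan_id=8: ✗
loan_id=9: ✓ → 992
loan_id=10: ✓ → 1603
loan_id=11: ✗
loan_id=12: ✓ → 338
balance_sum2 = 2332 + 985 + 1418 + 992 + 1603 + 338 = 7668

late_sum=8124, balance_sum=776, balance_sum2=7668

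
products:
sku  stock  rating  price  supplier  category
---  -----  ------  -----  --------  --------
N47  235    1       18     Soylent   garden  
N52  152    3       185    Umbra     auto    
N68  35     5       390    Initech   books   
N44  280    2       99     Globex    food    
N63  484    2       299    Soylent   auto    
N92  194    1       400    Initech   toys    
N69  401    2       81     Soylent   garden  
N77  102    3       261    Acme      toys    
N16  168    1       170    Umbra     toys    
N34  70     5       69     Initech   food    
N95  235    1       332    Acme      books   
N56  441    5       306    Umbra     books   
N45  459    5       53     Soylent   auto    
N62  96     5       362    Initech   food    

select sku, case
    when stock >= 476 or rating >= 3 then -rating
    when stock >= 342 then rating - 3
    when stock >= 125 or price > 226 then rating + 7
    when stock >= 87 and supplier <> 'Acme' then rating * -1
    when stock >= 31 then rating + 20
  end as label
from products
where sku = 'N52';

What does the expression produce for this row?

sku = N52: stock=152, rating=3, price=185, supplier=Umbra, category=auto.
stock >= 476 or rating >= 3 → true → -3

-3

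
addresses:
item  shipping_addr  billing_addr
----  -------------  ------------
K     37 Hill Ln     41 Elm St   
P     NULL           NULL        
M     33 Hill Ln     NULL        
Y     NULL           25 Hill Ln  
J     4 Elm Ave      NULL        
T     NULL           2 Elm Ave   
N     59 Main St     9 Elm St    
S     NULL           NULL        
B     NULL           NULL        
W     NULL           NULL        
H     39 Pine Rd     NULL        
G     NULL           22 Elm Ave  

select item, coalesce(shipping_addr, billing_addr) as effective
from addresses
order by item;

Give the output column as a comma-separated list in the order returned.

NULL, 22 Elm Ave, 39 Pine Rd, 4 Elm Ave, 37 Hill Ln, 33 Hill Ln, 59 Main St, NULL, NULL, 2 Elm Ave, NULL, 25 Hill Ln

item=B: shipping_addr=NULL, billing_addr=NULL (all NULL) → NULL
item=G: shipping_addr=NULL, billing_addr=22 Elm Ave → 22 Elm Ave
item=H: shipping_addr=39 Pine Rd → 39 Pine Rd
item=J: shipping_addr=4 Elm Ave → 4 Elm Ave
item=K: shipping_addr=37 Hill Ln → 37 Hill Ln
item=M: shipping_addr=33 Hill Ln → 33 Hill Ln
item=N: shipping_addr=59 Main St → 59 Main St
item=P: shipping_addr=NULL, billing_addr=NULL (all NULL) → NULL
item=S: shipping_addr=NULL, billing_addr=NULL (all NULL) → NULL
item=T: shipping_addr=NULL, billing_addr=2 Elm Ave → 2 Elm Ave
item=W: shipping_addr=NULL, billing_addr=NULL (all NULL) → NULL
item=Y: shipping_addr=NULL, billing_addr=25 Hill Ln → 25 Hill Ln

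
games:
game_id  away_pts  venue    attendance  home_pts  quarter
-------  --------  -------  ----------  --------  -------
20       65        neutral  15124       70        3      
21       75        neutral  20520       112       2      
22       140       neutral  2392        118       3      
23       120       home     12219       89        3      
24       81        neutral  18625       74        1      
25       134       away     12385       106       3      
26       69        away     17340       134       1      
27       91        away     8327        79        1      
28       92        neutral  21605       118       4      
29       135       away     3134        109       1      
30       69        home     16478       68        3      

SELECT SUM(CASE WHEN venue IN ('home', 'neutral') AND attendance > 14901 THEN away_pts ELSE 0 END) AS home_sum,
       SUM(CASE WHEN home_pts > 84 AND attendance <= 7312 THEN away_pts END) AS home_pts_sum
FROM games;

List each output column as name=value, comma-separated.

home_sum=382, home_pts_sum=275

[home_sum: venue IN ('home', 'neutral') AND attendance > 14901]
game_id=20: ✓ → 65
game_id=21: ✓ → 75
game_id=22: ✗
game_id=23: ✗
game_id=24: ✓ → 81
game_id=25: ✗
game_id=26: ✗
game_id=27: ✗
game_id=28: ✓ → 92
game_id=29: ✗
game_id=30: ✓ → 69
home_sum = 65 + 75 + 81 + 92 + 69 = 382
—
[home_pts_sum: home_pts > 84 AND attendance <= 7312]
game_id=20: ✗
game_id=21: ✗
game_id=22: ✓ → 140
game_id=23: ✗
game_id=24: ✗
game_id=25: ✗
game_id=26: ✗
game_id=27: ✗
game_id=28: ✗
game_id=29: ✓ → 135
game_id=30: ✗
home_pts_sum = 140 + 135 = 275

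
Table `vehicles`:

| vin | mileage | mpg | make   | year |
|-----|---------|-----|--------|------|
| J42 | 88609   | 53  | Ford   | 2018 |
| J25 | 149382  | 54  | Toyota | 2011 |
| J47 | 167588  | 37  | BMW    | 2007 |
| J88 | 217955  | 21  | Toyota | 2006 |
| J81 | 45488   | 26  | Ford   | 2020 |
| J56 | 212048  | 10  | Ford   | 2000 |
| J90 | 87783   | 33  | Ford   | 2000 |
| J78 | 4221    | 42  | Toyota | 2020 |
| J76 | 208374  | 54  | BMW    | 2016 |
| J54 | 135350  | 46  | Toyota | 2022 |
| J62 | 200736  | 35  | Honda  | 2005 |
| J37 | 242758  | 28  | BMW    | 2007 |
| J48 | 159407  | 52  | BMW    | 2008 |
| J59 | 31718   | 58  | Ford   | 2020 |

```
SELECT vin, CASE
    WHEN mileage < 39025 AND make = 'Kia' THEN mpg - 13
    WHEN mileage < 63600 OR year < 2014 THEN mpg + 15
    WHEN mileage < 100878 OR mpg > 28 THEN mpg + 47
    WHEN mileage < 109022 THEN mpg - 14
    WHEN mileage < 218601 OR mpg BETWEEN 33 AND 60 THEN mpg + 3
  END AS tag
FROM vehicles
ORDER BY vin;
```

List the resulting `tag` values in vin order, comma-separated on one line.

69, 43, 100, 52, 67, 93, 25, 73, 50, 101, 57, 41, 36, 48

vin=J25: mileage < 63600 OR year < 2014 → 69
vin=J37: mileage < 63600 OR year < 2014 → 43
vin=J42: mileage < 100878 OR mpg > 28 → 100
vin=J47: mileage < 63600 OR year < 2014 → 52
vin=J48: mileage < 63600 OR year < 2014 → 67
vin=J54: mileage < 100878 OR mpg > 28 → 93
vin=J56: mileage < 63600 OR year < 2014 → 25
vin=J59: mileage < 63600 OR year < 2014 → 73
vin=J62: mileage < 63600 OR year < 2014 → 50
vin=J76: mileage < 100878 OR mpg > 28 → 101
vin=J78: mileage < 63600 OR year < 2014 → 57
vin=J81: mileage < 63600 OR year < 2014 → 41
vin=J88: mileage < 63600 OR year < 2014 → 36
vin=J90: mileage < 63600 OR year < 2014 → 48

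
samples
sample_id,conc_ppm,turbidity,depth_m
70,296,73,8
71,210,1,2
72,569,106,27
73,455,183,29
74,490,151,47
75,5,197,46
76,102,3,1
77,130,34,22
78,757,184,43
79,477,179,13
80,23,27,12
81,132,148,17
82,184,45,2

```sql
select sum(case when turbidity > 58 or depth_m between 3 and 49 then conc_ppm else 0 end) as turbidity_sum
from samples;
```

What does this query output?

3334

sample_id=70: ✓ → 296
sample_id=71: ✗
sample_id=72: ✓ → 569
sample_id=73: ✓ → 455
sample_id=74: ✓ → 490
sample_id=75: ✓ → 5
sample_id=76: ✗
sample_id=77: ✓ → 130
sample_id=78: ✓ → 757
sample_id=79: ✓ → 477
sample_id=80: ✓ → 23
sample_id=81: ✓ → 132
sample_id=82: ✗
turbidity_sum = 296 + 569 + 455 + 490 + 5 + 130 + 757 + 477 + 23 + 132 = 3334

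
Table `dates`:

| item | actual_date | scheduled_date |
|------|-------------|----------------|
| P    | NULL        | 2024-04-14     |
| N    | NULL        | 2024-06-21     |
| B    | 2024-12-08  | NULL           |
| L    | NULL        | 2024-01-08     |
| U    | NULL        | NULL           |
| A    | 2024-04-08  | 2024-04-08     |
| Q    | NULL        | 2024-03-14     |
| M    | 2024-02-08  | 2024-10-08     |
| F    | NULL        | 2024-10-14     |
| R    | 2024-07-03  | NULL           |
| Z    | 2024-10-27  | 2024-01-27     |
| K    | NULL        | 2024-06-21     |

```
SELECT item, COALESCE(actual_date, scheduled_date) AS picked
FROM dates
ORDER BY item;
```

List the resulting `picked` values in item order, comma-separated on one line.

item=A: actual_date=2024-04-08 → 2024-04-08
item=B: actual_date=2024-12-08 → 2024-12-08
item=F: actual_date=NULL, scheduled_date=2024-10-14 → 2024-10-14
item=K: actual_date=NULL, scheduled_date=2024-06-21 → 2024-06-21
item=L: actual_date=NULL, scheduled_date=2024-01-08 → 2024-01-08
item=M: actual_date=2024-02-08 → 2024-02-08
item=N: actual_date=NULL, scheduled_date=2024-06-21 → 2024-06-21
item=P: actual_date=NULL, scheduled_date=2024-04-14 → 2024-04-14
item=Q: actual_date=NULL, scheduled_date=2024-03-14 → 2024-03-14
item=R: actual_date=2024-07-03 → 2024-07-03
item=U: actual_date=NULL, scheduled_date=NULL (all NULL) → NULL
item=Z: actual_date=2024-10-27 → 2024-10-27

2024-04-08, 2024-12-08, 2024-10-14, 2024-06-21, 2024-01-08, 2024-02-08, 2024-06-21, 2024-04-14, 2024-03-14, 2024-07-03, NULL, 2024-10-27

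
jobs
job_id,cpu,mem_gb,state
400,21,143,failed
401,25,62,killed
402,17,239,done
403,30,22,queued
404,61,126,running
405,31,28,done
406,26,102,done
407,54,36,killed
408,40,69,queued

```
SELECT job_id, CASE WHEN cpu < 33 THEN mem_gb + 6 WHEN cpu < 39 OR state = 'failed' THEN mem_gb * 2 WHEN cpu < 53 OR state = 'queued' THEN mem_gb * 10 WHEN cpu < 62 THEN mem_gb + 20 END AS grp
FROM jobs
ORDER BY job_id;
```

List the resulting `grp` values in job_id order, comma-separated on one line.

job_id=400: cpu < 33 → 149
job_id=401: cpu < 33 → 68
job_id=402: cpu < 33 → 245
job_id=403: cpu < 33 → 28
job_id=404: cpu < 62 → 146
job_id=405: cpu < 33 → 34
job_id=406: cpu < 33 → 108
job_id=407: cpu < 62 → 56
job_id=408: cpu < 53 OR state = 'queued' → 690

149, 68, 245, 28, 146, 34, 108, 56, 690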